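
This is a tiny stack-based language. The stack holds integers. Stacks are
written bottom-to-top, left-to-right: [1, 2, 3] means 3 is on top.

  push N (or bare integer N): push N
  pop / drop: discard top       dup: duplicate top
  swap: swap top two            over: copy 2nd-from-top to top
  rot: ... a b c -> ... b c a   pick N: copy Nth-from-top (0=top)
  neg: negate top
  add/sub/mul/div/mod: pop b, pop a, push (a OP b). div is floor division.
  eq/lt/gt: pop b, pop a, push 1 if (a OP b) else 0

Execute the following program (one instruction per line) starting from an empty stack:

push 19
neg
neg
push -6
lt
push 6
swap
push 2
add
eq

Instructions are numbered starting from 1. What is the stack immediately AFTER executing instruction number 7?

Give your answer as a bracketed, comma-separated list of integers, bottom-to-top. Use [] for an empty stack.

Step 1 ('push 19'): [19]
Step 2 ('neg'): [-19]
Step 3 ('neg'): [19]
Step 4 ('push -6'): [19, -6]
Step 5 ('lt'): [0]
Step 6 ('push 6'): [0, 6]
Step 7 ('swap'): [6, 0]

Answer: [6, 0]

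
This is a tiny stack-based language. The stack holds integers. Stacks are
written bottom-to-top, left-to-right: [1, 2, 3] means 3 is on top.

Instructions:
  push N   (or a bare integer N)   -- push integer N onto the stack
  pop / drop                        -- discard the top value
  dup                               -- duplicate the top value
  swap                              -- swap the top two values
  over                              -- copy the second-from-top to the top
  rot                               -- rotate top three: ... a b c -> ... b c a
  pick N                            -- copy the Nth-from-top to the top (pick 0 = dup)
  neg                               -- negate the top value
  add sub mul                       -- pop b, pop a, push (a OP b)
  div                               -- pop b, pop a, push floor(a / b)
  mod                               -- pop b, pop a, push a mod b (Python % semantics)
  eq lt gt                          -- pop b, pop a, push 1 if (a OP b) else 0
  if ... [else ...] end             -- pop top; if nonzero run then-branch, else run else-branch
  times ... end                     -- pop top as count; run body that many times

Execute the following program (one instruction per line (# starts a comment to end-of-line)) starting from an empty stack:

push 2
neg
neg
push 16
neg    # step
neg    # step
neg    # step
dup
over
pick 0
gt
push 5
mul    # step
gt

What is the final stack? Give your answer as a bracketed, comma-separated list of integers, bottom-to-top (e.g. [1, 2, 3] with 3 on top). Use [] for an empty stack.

After 'push 2': [2]
After 'neg': [-2]
After 'neg': [2]
After 'push 16': [2, 16]
After 'neg': [2, -16]
After 'neg': [2, 16]
After 'neg': [2, -16]
After 'dup': [2, -16, -16]
After 'over': [2, -16, -16, -16]
After 'pick 0': [2, -16, -16, -16, -16]
After 'gt': [2, -16, -16, 0]
After 'push 5': [2, -16, -16, 0, 5]
After 'mul': [2, -16, -16, 0]
After 'gt': [2, -16, 0]

Answer: [2, -16, 0]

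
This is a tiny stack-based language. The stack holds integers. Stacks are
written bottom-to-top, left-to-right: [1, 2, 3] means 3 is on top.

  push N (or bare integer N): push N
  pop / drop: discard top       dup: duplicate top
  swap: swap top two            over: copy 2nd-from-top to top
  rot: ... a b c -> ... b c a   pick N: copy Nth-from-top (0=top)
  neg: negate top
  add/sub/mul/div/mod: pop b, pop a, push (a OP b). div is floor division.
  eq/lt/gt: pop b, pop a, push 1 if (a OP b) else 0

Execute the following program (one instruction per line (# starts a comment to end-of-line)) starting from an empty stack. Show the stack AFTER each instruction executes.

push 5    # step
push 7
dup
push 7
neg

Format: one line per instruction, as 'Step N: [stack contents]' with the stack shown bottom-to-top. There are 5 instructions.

Step 1: [5]
Step 2: [5, 7]
Step 3: [5, 7, 7]
Step 4: [5, 7, 7, 7]
Step 5: [5, 7, 7, -7]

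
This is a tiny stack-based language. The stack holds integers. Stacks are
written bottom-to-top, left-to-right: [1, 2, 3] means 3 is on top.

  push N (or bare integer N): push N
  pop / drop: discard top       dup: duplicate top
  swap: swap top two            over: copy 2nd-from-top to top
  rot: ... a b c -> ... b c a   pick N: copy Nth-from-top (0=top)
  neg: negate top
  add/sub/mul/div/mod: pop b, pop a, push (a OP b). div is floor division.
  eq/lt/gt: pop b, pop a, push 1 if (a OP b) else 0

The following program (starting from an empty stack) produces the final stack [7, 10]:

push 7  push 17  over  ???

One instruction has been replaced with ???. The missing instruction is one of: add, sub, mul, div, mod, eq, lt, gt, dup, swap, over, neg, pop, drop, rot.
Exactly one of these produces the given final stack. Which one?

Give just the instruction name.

Answer: sub

Derivation:
Stack before ???: [7, 17, 7]
Stack after ???:  [7, 10]
The instruction that transforms [7, 17, 7] -> [7, 10] is: sub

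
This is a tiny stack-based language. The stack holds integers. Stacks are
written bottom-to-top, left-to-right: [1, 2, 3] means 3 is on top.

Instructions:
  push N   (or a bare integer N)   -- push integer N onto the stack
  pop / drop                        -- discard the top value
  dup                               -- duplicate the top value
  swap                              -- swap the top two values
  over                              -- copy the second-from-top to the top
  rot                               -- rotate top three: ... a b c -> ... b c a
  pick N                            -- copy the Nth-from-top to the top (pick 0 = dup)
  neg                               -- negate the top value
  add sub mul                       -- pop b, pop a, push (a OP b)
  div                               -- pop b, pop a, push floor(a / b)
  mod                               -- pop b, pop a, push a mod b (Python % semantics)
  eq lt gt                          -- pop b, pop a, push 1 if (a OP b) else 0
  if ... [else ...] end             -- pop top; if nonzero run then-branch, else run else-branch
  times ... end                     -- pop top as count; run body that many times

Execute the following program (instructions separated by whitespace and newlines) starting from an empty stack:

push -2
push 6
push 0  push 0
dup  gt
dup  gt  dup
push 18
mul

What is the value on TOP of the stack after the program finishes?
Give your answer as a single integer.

After 'push -2': [-2]
After 'push 6': [-2, 6]
After 'push 0': [-2, 6, 0]
After 'push 0': [-2, 6, 0, 0]
After 'dup': [-2, 6, 0, 0, 0]
After 'gt': [-2, 6, 0, 0]
After 'dup': [-2, 6, 0, 0, 0]
After 'gt': [-2, 6, 0, 0]
After 'dup': [-2, 6, 0, 0, 0]
After 'push 18': [-2, 6, 0, 0, 0, 18]
After 'mul': [-2, 6, 0, 0, 0]

Answer: 0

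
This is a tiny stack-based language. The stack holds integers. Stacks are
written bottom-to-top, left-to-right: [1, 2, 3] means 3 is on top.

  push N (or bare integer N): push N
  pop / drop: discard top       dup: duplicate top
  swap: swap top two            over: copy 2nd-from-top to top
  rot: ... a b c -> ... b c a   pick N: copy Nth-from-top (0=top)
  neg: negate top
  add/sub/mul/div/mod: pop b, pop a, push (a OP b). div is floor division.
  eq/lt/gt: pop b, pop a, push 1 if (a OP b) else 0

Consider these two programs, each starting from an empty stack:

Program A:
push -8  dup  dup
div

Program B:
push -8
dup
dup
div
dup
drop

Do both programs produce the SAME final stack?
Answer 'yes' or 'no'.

Program A trace:
  After 'push -8': [-8]
  After 'dup': [-8, -8]
  After 'dup': [-8, -8, -8]
  After 'div': [-8, 1]
Program A final stack: [-8, 1]

Program B trace:
  After 'push -8': [-8]
  After 'dup': [-8, -8]
  After 'dup': [-8, -8, -8]
  After 'div': [-8, 1]
  After 'dup': [-8, 1, 1]
  After 'drop': [-8, 1]
Program B final stack: [-8, 1]
Same: yes

Answer: yes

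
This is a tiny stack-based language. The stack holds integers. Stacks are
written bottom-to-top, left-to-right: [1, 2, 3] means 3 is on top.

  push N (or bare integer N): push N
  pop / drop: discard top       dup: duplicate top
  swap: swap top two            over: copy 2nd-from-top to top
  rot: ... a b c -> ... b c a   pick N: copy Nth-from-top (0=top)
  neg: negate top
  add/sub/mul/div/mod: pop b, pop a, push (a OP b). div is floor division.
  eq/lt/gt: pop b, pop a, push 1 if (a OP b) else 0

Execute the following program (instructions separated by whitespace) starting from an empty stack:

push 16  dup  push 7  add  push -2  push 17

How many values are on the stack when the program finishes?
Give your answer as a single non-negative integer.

Answer: 4

Derivation:
After 'push 16': stack = [16] (depth 1)
After 'dup': stack = [16, 16] (depth 2)
After 'push 7': stack = [16, 16, 7] (depth 3)
After 'add': stack = [16, 23] (depth 2)
After 'push -2': stack = [16, 23, -2] (depth 3)
After 'push 17': stack = [16, 23, -2, 17] (depth 4)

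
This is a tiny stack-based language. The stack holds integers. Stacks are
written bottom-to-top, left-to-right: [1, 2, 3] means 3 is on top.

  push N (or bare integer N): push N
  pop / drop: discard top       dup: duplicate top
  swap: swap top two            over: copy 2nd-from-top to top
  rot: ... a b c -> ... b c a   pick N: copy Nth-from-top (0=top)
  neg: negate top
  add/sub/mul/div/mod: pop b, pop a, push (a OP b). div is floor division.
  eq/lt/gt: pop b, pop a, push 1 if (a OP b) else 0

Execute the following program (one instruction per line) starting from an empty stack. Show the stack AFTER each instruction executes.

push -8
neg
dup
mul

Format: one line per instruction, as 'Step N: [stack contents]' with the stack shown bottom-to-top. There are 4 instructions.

Step 1: [-8]
Step 2: [8]
Step 3: [8, 8]
Step 4: [64]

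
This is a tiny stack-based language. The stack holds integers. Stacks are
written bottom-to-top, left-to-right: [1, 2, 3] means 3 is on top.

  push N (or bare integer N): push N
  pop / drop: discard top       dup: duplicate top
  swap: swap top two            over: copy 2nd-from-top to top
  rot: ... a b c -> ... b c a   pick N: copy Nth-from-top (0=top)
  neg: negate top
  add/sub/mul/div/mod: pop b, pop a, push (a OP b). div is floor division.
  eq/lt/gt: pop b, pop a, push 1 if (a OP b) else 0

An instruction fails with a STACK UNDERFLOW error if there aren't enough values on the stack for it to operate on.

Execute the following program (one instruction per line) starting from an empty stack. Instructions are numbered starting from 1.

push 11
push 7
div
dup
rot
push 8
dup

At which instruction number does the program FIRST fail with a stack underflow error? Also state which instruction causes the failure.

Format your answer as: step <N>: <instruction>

Step 1 ('push 11'): stack = [11], depth = 1
Step 2 ('push 7'): stack = [11, 7], depth = 2
Step 3 ('div'): stack = [1], depth = 1
Step 4 ('dup'): stack = [1, 1], depth = 2
Step 5 ('rot'): needs 3 value(s) but depth is 2 — STACK UNDERFLOW

Answer: step 5: rot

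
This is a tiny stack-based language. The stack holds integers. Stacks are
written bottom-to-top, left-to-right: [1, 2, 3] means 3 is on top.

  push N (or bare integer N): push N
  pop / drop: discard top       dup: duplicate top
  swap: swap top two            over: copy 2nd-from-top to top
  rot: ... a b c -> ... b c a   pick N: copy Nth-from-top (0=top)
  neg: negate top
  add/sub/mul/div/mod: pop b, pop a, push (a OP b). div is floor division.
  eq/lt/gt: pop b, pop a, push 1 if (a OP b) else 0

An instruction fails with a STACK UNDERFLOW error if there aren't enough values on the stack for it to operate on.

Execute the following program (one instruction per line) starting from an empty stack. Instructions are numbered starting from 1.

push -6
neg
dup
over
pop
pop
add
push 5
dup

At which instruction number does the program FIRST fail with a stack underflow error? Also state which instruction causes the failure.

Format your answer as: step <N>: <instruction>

Answer: step 7: add

Derivation:
Step 1 ('push -6'): stack = [-6], depth = 1
Step 2 ('neg'): stack = [6], depth = 1
Step 3 ('dup'): stack = [6, 6], depth = 2
Step 4 ('over'): stack = [6, 6, 6], depth = 3
Step 5 ('pop'): stack = [6, 6], depth = 2
Step 6 ('pop'): stack = [6], depth = 1
Step 7 ('add'): needs 2 value(s) but depth is 1 — STACK UNDERFLOW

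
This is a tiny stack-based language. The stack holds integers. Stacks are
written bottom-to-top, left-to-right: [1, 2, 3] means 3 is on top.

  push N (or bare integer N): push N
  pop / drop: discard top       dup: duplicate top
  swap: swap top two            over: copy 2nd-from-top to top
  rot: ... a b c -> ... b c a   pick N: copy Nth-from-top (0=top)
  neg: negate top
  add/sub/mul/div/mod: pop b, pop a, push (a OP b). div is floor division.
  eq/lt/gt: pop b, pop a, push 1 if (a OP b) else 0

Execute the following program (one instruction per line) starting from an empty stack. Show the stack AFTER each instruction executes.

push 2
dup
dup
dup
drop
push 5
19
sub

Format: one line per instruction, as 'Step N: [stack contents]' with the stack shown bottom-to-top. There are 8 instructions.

Step 1: [2]
Step 2: [2, 2]
Step 3: [2, 2, 2]
Step 4: [2, 2, 2, 2]
Step 5: [2, 2, 2]
Step 6: [2, 2, 2, 5]
Step 7: [2, 2, 2, 5, 19]
Step 8: [2, 2, 2, -14]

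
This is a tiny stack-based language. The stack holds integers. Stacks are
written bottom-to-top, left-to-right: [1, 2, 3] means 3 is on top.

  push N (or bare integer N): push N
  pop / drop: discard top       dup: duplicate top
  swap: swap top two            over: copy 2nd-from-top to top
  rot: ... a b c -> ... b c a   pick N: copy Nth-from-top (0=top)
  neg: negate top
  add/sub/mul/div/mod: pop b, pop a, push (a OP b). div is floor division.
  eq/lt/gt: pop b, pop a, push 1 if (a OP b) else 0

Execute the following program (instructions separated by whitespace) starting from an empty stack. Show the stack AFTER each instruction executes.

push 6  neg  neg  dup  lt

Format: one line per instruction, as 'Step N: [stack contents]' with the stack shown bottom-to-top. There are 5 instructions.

Step 1: [6]
Step 2: [-6]
Step 3: [6]
Step 4: [6, 6]
Step 5: [0]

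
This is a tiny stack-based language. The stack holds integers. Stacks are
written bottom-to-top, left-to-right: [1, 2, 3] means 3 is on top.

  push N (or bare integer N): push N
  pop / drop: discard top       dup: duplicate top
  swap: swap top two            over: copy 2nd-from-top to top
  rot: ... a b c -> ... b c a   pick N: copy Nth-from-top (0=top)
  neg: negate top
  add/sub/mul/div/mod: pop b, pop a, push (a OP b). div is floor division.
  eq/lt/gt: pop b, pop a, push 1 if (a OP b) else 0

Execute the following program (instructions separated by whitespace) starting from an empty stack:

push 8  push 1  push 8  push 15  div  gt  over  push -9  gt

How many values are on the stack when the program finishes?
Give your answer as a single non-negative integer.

Answer: 3

Derivation:
After 'push 8': stack = [8] (depth 1)
After 'push 1': stack = [8, 1] (depth 2)
After 'push 8': stack = [8, 1, 8] (depth 3)
After 'push 15': stack = [8, 1, 8, 15] (depth 4)
After 'div': stack = [8, 1, 0] (depth 3)
After 'gt': stack = [8, 1] (depth 2)
After 'over': stack = [8, 1, 8] (depth 3)
After 'push -9': stack = [8, 1, 8, -9] (depth 4)
After 'gt': stack = [8, 1, 1] (depth 3)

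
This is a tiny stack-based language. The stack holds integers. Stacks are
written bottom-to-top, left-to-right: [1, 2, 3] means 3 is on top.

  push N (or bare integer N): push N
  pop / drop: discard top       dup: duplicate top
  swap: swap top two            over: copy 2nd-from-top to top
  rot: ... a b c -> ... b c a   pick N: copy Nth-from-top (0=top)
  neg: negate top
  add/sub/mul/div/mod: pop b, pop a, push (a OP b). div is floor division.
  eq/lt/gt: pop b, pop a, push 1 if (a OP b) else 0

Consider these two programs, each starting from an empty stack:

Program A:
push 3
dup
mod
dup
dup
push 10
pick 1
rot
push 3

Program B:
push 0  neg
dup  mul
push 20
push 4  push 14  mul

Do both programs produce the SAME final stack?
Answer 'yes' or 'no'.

Answer: no

Derivation:
Program A trace:
  After 'push 3': [3]
  After 'dup': [3, 3]
  After 'mod': [0]
  After 'dup': [0, 0]
  After 'dup': [0, 0, 0]
  After 'push 10': [0, 0, 0, 10]
  After 'pick 1': [0, 0, 0, 10, 0]
  After 'rot': [0, 0, 10, 0, 0]
  After 'push 3': [0, 0, 10, 0, 0, 3]
Program A final stack: [0, 0, 10, 0, 0, 3]

Program B trace:
  After 'push 0': [0]
  After 'neg': [0]
  After 'dup': [0, 0]
  After 'mul': [0]
  After 'push 20': [0, 20]
  After 'push 4': [0, 20, 4]
  After 'push 14': [0, 20, 4, 14]
  After 'mul': [0, 20, 56]
Program B final stack: [0, 20, 56]
Same: no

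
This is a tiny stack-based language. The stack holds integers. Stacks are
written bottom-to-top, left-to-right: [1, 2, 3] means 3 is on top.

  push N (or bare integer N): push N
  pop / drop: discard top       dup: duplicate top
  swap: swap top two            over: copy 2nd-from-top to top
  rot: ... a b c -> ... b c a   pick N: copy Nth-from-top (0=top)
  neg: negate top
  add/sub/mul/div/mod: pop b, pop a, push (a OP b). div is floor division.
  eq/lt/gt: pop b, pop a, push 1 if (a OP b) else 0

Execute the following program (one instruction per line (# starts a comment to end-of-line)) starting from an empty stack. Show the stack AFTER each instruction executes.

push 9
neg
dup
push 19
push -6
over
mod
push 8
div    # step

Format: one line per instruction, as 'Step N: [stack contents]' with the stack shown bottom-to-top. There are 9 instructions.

Step 1: [9]
Step 2: [-9]
Step 3: [-9, -9]
Step 4: [-9, -9, 19]
Step 5: [-9, -9, 19, -6]
Step 6: [-9, -9, 19, -6, 19]
Step 7: [-9, -9, 19, 13]
Step 8: [-9, -9, 19, 13, 8]
Step 9: [-9, -9, 19, 1]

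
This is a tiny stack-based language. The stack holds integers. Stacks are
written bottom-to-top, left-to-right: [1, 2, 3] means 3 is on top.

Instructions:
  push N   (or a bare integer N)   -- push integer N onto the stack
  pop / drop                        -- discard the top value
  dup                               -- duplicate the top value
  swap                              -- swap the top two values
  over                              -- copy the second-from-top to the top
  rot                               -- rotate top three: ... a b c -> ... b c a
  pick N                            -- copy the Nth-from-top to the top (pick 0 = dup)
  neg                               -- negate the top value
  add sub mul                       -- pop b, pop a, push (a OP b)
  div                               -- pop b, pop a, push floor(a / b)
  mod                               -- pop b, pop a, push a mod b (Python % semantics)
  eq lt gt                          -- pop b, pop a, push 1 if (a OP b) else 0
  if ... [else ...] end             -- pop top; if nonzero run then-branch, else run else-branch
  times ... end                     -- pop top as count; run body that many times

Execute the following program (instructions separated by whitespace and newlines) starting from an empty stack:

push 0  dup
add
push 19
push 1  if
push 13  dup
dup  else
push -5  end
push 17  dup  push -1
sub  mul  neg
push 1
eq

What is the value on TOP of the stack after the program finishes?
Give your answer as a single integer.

Answer: 0

Derivation:
After 'push 0': [0]
After 'dup': [0, 0]
After 'add': [0]
After 'push 19': [0, 19]
After 'push 1': [0, 19, 1]
After 'if': [0, 19]
After 'push 13': [0, 19, 13]
After 'dup': [0, 19, 13, 13]
After 'dup': [0, 19, 13, 13, 13]
After 'push 17': [0, 19, 13, 13, 13, 17]
After 'dup': [0, 19, 13, 13, 13, 17, 17]
After 'push -1': [0, 19, 13, 13, 13, 17, 17, -1]
After 'sub': [0, 19, 13, 13, 13, 17, 18]
After 'mul': [0, 19, 13, 13, 13, 306]
After 'neg': [0, 19, 13, 13, 13, -306]
After 'push 1': [0, 19, 13, 13, 13, -306, 1]
After 'eq': [0, 19, 13, 13, 13, 0]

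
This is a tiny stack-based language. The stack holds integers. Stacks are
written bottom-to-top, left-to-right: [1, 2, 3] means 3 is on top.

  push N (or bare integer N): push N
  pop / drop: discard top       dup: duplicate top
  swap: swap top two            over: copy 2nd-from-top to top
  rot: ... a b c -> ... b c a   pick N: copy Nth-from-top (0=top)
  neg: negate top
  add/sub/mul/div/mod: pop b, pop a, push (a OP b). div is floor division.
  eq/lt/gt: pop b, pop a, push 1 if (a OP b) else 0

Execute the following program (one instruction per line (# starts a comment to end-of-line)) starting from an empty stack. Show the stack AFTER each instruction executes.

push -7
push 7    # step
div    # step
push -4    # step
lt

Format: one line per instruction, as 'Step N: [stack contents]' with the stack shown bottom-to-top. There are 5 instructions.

Step 1: [-7]
Step 2: [-7, 7]
Step 3: [-1]
Step 4: [-1, -4]
Step 5: [0]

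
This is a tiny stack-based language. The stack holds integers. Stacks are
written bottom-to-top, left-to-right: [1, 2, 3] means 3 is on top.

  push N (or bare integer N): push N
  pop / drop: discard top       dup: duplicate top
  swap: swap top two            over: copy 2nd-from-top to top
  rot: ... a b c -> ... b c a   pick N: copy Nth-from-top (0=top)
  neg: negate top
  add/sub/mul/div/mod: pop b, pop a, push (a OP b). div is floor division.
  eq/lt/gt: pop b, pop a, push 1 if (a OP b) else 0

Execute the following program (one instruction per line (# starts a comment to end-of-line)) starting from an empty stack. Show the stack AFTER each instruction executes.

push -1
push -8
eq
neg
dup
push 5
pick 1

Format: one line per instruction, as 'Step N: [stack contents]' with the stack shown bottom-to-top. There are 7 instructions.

Step 1: [-1]
Step 2: [-1, -8]
Step 3: [0]
Step 4: [0]
Step 5: [0, 0]
Step 6: [0, 0, 5]
Step 7: [0, 0, 5, 0]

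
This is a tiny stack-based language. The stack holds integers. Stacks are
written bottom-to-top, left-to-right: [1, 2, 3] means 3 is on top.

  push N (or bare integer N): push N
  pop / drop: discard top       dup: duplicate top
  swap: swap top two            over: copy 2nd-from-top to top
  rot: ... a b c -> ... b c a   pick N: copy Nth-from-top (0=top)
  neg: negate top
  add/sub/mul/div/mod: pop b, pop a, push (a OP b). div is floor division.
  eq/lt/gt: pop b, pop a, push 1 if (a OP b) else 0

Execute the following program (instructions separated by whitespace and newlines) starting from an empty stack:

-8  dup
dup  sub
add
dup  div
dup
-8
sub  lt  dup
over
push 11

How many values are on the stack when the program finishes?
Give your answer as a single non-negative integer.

Answer: 4

Derivation:
After 'push -8': stack = [-8] (depth 1)
After 'dup': stack = [-8, -8] (depth 2)
After 'dup': stack = [-8, -8, -8] (depth 3)
After 'sub': stack = [-8, 0] (depth 2)
After 'add': stack = [-8] (depth 1)
After 'dup': stack = [-8, -8] (depth 2)
After 'div': stack = [1] (depth 1)
After 'dup': stack = [1, 1] (depth 2)
After 'push -8': stack = [1, 1, -8] (depth 3)
After 'sub': stack = [1, 9] (depth 2)
After 'lt': stack = [1] (depth 1)
After 'dup': stack = [1, 1] (depth 2)
After 'over': stack = [1, 1, 1] (depth 3)
After 'push 11': stack = [1, 1, 1, 11] (depth 4)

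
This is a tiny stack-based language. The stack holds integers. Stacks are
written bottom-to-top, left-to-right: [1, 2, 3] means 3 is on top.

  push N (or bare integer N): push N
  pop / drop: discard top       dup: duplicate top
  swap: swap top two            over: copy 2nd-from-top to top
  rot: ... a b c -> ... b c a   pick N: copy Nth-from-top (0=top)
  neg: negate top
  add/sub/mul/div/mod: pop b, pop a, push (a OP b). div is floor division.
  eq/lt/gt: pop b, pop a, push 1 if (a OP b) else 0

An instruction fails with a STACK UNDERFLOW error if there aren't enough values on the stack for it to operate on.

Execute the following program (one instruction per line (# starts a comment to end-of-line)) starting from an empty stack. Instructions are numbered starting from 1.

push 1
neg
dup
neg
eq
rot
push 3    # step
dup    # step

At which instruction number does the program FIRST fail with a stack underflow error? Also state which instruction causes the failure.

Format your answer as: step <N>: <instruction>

Answer: step 6: rot

Derivation:
Step 1 ('push 1'): stack = [1], depth = 1
Step 2 ('neg'): stack = [-1], depth = 1
Step 3 ('dup'): stack = [-1, -1], depth = 2
Step 4 ('neg'): stack = [-1, 1], depth = 2
Step 5 ('eq'): stack = [0], depth = 1
Step 6 ('rot'): needs 3 value(s) but depth is 1 — STACK UNDERFLOW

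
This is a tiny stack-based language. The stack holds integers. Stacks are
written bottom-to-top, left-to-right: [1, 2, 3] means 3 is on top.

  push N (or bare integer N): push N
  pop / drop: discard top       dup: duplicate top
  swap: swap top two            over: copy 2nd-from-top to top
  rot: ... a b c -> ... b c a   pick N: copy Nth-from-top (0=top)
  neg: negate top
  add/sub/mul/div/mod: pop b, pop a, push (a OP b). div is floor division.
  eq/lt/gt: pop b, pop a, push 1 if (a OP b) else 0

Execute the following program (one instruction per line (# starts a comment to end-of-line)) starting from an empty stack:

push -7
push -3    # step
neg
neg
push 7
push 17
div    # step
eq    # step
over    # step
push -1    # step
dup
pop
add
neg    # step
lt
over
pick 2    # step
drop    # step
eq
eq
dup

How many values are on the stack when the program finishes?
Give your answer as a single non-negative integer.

After 'push -7': stack = [-7] (depth 1)
After 'push -3': stack = [-7, -3] (depth 2)
After 'neg': stack = [-7, 3] (depth 2)
After 'neg': stack = [-7, -3] (depth 2)
After 'push 7': stack = [-7, -3, 7] (depth 3)
After 'push 17': stack = [-7, -3, 7, 17] (depth 4)
After 'div': stack = [-7, -3, 0] (depth 3)
After 'eq': stack = [-7, 0] (depth 2)
After 'over': stack = [-7, 0, -7] (depth 3)
After 'push -1': stack = [-7, 0, -7, -1] (depth 4)
  ...
After 'pop': stack = [-7, 0, -7, -1] (depth 4)
After 'add': stack = [-7, 0, -8] (depth 3)
After 'neg': stack = [-7, 0, 8] (depth 3)
After 'lt': stack = [-7, 1] (depth 2)
After 'over': stack = [-7, 1, -7] (depth 3)
After 'pick 2': stack = [-7, 1, -7, -7] (depth 4)
After 'drop': stack = [-7, 1, -7] (depth 3)
After 'eq': stack = [-7, 0] (depth 2)
After 'eq': stack = [0] (depth 1)
After 'dup': stack = [0, 0] (depth 2)

Answer: 2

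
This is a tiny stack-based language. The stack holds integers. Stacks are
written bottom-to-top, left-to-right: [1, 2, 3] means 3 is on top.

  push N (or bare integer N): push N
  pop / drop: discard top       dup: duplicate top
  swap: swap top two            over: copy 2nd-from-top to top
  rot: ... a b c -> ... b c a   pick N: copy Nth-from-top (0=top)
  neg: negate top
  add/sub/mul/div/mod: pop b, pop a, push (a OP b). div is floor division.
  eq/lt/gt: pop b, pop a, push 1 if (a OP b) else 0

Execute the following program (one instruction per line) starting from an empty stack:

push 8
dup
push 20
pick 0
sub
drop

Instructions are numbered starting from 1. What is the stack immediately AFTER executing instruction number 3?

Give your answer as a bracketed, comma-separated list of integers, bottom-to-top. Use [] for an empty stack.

Answer: [8, 8, 20]

Derivation:
Step 1 ('push 8'): [8]
Step 2 ('dup'): [8, 8]
Step 3 ('push 20'): [8, 8, 20]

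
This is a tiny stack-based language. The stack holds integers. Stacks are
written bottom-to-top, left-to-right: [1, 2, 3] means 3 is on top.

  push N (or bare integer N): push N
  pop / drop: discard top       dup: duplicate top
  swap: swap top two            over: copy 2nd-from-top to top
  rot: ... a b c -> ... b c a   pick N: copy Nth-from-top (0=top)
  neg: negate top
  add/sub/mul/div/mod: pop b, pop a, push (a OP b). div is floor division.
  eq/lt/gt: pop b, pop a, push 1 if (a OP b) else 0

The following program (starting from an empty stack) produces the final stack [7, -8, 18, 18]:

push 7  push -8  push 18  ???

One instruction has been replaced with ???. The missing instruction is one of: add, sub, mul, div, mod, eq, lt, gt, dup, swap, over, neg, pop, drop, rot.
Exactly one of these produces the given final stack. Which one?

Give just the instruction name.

Answer: dup

Derivation:
Stack before ???: [7, -8, 18]
Stack after ???:  [7, -8, 18, 18]
The instruction that transforms [7, -8, 18] -> [7, -8, 18, 18] is: dup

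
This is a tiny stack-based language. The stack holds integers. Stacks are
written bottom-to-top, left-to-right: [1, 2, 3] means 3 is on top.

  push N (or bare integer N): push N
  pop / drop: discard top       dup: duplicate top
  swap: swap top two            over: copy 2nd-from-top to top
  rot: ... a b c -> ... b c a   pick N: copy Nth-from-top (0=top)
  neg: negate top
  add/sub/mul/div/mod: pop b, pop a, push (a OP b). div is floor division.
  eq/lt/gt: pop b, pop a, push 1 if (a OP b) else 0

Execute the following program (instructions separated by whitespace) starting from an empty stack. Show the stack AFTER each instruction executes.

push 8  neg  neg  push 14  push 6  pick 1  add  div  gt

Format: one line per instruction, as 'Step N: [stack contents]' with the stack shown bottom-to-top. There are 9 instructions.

Step 1: [8]
Step 2: [-8]
Step 3: [8]
Step 4: [8, 14]
Step 5: [8, 14, 6]
Step 6: [8, 14, 6, 14]
Step 7: [8, 14, 20]
Step 8: [8, 0]
Step 9: [1]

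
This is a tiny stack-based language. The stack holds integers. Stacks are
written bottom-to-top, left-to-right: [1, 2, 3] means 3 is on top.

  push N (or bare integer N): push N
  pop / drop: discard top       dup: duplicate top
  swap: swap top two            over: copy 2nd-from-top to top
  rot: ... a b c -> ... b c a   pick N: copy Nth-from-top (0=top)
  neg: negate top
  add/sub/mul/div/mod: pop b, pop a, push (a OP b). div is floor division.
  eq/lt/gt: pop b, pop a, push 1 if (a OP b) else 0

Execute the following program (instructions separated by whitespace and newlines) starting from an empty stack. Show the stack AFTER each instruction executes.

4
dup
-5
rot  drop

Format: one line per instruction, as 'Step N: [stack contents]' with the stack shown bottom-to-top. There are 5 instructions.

Step 1: [4]
Step 2: [4, 4]
Step 3: [4, 4, -5]
Step 4: [4, -5, 4]
Step 5: [4, -5]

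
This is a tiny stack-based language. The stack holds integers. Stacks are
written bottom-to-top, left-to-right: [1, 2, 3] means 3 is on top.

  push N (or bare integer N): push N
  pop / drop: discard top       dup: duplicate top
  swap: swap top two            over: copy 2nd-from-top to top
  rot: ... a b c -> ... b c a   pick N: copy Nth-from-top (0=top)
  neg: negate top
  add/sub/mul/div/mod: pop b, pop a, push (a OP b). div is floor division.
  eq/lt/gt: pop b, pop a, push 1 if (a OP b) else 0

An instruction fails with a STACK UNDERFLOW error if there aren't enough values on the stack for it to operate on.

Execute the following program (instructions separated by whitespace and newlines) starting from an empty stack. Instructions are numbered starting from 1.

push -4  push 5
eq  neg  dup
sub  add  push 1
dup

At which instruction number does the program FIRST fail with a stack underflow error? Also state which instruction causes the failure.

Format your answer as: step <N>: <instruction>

Step 1 ('push -4'): stack = [-4], depth = 1
Step 2 ('push 5'): stack = [-4, 5], depth = 2
Step 3 ('eq'): stack = [0], depth = 1
Step 4 ('neg'): stack = [0], depth = 1
Step 5 ('dup'): stack = [0, 0], depth = 2
Step 6 ('sub'): stack = [0], depth = 1
Step 7 ('add'): needs 2 value(s) but depth is 1 — STACK UNDERFLOW

Answer: step 7: add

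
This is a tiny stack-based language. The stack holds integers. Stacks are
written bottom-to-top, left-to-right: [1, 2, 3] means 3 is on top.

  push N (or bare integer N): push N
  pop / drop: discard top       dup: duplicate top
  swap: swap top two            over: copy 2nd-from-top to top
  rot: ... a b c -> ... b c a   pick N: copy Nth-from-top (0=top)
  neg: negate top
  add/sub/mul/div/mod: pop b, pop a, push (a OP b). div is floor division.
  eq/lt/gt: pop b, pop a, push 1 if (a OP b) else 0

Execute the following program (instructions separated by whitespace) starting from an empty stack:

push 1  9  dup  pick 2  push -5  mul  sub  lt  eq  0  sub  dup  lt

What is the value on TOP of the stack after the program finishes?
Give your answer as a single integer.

After 'push 1': [1]
After 'push 9': [1, 9]
After 'dup': [1, 9, 9]
After 'pick 2': [1, 9, 9, 1]
After 'push -5': [1, 9, 9, 1, -5]
After 'mul': [1, 9, 9, -5]
After 'sub': [1, 9, 14]
After 'lt': [1, 1]
After 'eq': [1]
After 'push 0': [1, 0]
After 'sub': [1]
After 'dup': [1, 1]
After 'lt': [0]

Answer: 0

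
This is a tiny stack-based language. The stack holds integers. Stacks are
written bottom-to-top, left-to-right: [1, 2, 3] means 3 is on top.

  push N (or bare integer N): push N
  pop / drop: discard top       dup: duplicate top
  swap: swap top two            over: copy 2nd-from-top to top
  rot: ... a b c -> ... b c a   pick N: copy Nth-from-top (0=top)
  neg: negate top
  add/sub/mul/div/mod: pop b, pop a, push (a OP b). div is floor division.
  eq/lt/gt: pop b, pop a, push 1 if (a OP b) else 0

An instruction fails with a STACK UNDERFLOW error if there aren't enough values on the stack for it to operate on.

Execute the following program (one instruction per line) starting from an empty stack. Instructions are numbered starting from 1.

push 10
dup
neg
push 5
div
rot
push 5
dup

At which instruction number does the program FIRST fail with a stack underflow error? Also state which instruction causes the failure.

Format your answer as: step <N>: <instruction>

Answer: step 6: rot

Derivation:
Step 1 ('push 10'): stack = [10], depth = 1
Step 2 ('dup'): stack = [10, 10], depth = 2
Step 3 ('neg'): stack = [10, -10], depth = 2
Step 4 ('push 5'): stack = [10, -10, 5], depth = 3
Step 5 ('div'): stack = [10, -2], depth = 2
Step 6 ('rot'): needs 3 value(s) but depth is 2 — STACK UNDERFLOW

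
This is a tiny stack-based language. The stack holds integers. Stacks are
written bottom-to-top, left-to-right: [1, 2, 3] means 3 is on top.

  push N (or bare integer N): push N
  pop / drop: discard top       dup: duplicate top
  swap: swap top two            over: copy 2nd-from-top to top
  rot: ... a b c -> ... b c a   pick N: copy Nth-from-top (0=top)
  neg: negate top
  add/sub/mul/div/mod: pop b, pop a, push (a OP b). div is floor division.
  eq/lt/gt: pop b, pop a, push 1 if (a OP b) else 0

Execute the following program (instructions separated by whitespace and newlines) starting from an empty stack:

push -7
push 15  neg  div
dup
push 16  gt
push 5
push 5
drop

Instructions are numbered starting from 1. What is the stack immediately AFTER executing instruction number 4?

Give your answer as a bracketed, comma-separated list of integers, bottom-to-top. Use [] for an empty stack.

Step 1 ('push -7'): [-7]
Step 2 ('push 15'): [-7, 15]
Step 3 ('neg'): [-7, -15]
Step 4 ('div'): [0]

Answer: [0]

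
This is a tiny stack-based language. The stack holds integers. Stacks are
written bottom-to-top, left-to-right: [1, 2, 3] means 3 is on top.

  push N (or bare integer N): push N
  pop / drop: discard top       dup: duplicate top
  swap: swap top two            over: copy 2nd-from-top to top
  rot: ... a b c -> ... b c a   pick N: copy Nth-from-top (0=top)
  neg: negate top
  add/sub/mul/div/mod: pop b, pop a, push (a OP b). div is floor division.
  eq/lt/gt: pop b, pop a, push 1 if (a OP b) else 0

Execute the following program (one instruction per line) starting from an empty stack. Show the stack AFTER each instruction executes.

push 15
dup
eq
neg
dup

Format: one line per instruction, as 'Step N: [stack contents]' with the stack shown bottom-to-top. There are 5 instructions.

Step 1: [15]
Step 2: [15, 15]
Step 3: [1]
Step 4: [-1]
Step 5: [-1, -1]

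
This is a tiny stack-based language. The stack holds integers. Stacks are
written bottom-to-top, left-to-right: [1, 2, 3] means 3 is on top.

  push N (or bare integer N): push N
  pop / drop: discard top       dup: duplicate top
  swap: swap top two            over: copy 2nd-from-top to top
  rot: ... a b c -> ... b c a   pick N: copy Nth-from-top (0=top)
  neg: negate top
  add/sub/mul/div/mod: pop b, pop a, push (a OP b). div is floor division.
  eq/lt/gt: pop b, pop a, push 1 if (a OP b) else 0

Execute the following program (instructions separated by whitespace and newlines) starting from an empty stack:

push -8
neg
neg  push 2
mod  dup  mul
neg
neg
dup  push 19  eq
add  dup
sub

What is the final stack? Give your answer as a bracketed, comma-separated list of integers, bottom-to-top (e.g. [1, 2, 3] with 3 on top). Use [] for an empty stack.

After 'push -8': [-8]
After 'neg': [8]
After 'neg': [-8]
After 'push 2': [-8, 2]
After 'mod': [0]
After 'dup': [0, 0]
After 'mul': [0]
After 'neg': [0]
After 'neg': [0]
After 'dup': [0, 0]
After 'push 19': [0, 0, 19]
After 'eq': [0, 0]
After 'add': [0]
After 'dup': [0, 0]
After 'sub': [0]

Answer: [0]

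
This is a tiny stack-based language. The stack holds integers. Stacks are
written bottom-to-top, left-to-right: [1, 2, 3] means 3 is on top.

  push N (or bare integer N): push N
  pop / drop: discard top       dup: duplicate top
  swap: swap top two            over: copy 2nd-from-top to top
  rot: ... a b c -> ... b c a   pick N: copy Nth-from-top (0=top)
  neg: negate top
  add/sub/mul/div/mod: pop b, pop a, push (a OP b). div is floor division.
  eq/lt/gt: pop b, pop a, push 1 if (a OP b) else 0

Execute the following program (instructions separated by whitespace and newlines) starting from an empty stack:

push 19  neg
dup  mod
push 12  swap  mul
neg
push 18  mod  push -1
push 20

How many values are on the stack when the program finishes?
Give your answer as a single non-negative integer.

After 'push 19': stack = [19] (depth 1)
After 'neg': stack = [-19] (depth 1)
After 'dup': stack = [-19, -19] (depth 2)
After 'mod': stack = [0] (depth 1)
After 'push 12': stack = [0, 12] (depth 2)
After 'swap': stack = [12, 0] (depth 2)
After 'mul': stack = [0] (depth 1)
After 'neg': stack = [0] (depth 1)
After 'push 18': stack = [0, 18] (depth 2)
After 'mod': stack = [0] (depth 1)
After 'push -1': stack = [0, -1] (depth 2)
After 'push 20': stack = [0, -1, 20] (depth 3)

Answer: 3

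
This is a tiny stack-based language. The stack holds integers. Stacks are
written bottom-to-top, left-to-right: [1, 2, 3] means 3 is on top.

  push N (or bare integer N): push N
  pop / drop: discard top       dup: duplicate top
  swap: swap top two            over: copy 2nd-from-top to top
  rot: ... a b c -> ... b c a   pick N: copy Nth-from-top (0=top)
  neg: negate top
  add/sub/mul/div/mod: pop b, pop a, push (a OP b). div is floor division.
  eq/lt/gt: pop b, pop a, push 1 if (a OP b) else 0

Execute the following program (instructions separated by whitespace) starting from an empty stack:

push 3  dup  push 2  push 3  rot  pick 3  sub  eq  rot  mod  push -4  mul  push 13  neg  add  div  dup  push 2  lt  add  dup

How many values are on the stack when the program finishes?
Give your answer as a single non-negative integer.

Answer: 2

Derivation:
After 'push 3': stack = [3] (depth 1)
After 'dup': stack = [3, 3] (depth 2)
After 'push 2': stack = [3, 3, 2] (depth 3)
After 'push 3': stack = [3, 3, 2, 3] (depth 4)
After 'rot': stack = [3, 2, 3, 3] (depth 4)
After 'pick 3': stack = [3, 2, 3, 3, 3] (depth 5)
After 'sub': stack = [3, 2, 3, 0] (depth 4)
After 'eq': stack = [3, 2, 0] (depth 3)
After 'rot': stack = [2, 0, 3] (depth 3)
After 'mod': stack = [2, 0] (depth 2)
  ...
After 'mul': stack = [2, 0] (depth 2)
After 'push 13': stack = [2, 0, 13] (depth 3)
After 'neg': stack = [2, 0, -13] (depth 3)
After 'add': stack = [2, -13] (depth 2)
After 'div': stack = [-1] (depth 1)
After 'dup': stack = [-1, -1] (depth 2)
After 'push 2': stack = [-1, -1, 2] (depth 3)
After 'lt': stack = [-1, 1] (depth 2)
After 'add': stack = [0] (depth 1)
After 'dup': stack = [0, 0] (depth 2)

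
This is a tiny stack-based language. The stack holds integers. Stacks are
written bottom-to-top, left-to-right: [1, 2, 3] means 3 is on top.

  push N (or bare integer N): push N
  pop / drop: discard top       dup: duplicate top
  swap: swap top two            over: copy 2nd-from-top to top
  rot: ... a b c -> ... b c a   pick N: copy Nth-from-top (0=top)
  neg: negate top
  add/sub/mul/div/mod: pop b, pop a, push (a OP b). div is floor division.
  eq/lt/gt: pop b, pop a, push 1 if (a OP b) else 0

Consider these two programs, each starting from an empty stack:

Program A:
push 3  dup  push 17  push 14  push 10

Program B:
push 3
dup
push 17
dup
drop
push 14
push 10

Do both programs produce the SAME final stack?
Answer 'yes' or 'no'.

Program A trace:
  After 'push 3': [3]
  After 'dup': [3, 3]
  After 'push 17': [3, 3, 17]
  After 'push 14': [3, 3, 17, 14]
  After 'push 10': [3, 3, 17, 14, 10]
Program A final stack: [3, 3, 17, 14, 10]

Program B trace:
  After 'push 3': [3]
  After 'dup': [3, 3]
  After 'push 17': [3, 3, 17]
  After 'dup': [3, 3, 17, 17]
  After 'drop': [3, 3, 17]
  After 'push 14': [3, 3, 17, 14]
  After 'push 10': [3, 3, 17, 14, 10]
Program B final stack: [3, 3, 17, 14, 10]
Same: yes

Answer: yes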